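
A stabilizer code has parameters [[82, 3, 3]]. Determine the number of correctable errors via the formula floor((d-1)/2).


Code parameters: [[82, 3, 3]], distance d = 3.
Number of correctable errors = floor((d-1)/2)
= floor((3 - 1)/2)
= floor(2/2)
= 1

1


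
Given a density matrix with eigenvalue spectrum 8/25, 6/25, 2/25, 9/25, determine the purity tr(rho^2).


tr(rho^2) = sum of eigenvalues squared
= (8/25)^2 + (6/25)^2 + (2/25)^2 + (9/25)^2
= (64 + 36 + 4 + 81) / 625
= 185/625
= 0.2960

0.2960


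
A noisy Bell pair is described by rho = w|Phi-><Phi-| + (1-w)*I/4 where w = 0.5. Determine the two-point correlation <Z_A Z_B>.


|Phi-> = (|00> - |11>)/sqrt(2)
For the pure Bell state, <Z_A Z_B> = +1 (Bell-state Pauli correlator).
The maximally-mixed part I/4 has tr(I/4 * P tensor P) = 0 for any traceless Pauli P.
So <Z_A Z_B>_rho = w * (+1) + (1 - w) * 0
= 0.5 * (+1)
= 0.5000

0.5000


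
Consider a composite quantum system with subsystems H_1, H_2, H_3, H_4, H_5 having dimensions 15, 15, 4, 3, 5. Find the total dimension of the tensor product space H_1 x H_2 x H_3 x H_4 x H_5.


dim(H_1 x H_2 x H_3 x H_4 x H_5) = 15 * 15 * 4 * 3 * 5
= 225 * 4 * 3 * 5
= 900 * 3 * 5
= 2700 * 5
= 13500

13500


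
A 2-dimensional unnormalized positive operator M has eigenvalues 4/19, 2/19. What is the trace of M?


tr(M) = sum of eigenvalues
= 4/19 + 2/19
= 6/19
= 0.3158

0.3158


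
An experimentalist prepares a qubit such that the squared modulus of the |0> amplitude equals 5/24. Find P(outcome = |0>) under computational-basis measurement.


|alpha|^2 = 5/24 = 0.2083
|beta|^2 = 1 - 5/24 = 19/24 = 0.7917
P(|0>) = |alpha|^2 = 0.2083

0.2083


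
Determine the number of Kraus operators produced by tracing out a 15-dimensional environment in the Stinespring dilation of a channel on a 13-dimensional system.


Tracing out the environment in an orthonormal basis {|i>_E} gives Kraus operators K_i = <i|_E U |0>_E.
Number of Kraus operators = dim(H_env) = d_env
= 15

15


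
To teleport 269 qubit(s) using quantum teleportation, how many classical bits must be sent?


Quantum teleportation requires 2 classical bits per qubit teleported.
269 qubit(s) -> 2 * 269 = 538 classical bits

538


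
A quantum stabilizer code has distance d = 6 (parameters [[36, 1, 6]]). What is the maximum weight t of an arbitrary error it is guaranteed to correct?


Code parameters: [[36, 1, 6]], distance d = 6.
Number of correctable errors = floor((d-1)/2)
= floor((6 - 1)/2)
= floor(5/2)
= 2

2


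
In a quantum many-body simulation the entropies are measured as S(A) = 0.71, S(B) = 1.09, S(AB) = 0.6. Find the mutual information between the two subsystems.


I(A:B) = S(A) + S(B) - S(AB)
= 0.71 + 1.09 - 0.6
= 1.2000

1.2000


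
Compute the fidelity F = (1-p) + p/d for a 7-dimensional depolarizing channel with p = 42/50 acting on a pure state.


F = (1-p) + p/d
= (1 - 0.8400) + 0.8400/7
= 0.1600 + 0.1200
= 0.2800

0.2800


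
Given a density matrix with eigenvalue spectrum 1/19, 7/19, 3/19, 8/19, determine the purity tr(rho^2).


tr(rho^2) = sum of eigenvalues squared
= (1/19)^2 + (7/19)^2 + (3/19)^2 + (8/19)^2
= (1 + 49 + 9 + 64) / 361
= 123/361
= 0.3407

0.3407


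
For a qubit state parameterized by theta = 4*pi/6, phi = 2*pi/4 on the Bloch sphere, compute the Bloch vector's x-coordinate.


theta = 2.0944, phi = 1.5708
r_x = sin(theta)*cos(phi) = 0.8660 * 0.0000
r_x = 0.0000

0.0000


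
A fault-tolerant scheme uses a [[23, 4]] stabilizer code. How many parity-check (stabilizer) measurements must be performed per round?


For an [[n,k]] stabilizer code:
Number of stabilizer generators = n - k
= 23 - 4
= 19

19


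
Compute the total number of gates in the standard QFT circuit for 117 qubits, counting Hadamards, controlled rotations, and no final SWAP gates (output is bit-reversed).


Hadamard gates: 117
Controlled rotations: n*(n-1)/2 = 117*116/2 = 6786
SWAP gates: 0 (omitted)
Total = 117 + 6786
= 6903

6903


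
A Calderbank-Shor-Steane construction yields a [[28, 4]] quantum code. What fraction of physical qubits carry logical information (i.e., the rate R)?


Code rate R = k/n
= 4/28
= 0.1429

0.1429


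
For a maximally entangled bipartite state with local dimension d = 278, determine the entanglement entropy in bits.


For a maximally entangled state in d x d:
S = log2(d) = log2(278)
= 8.1189

8.1189


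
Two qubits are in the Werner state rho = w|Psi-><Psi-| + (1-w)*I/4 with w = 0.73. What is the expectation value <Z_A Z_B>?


|Psi-> = (|01> - |10>)/sqrt(2)
For the pure Bell state, <Z_A Z_B> = -1 (Bell-state Pauli correlator).
The maximally-mixed part I/4 has tr(I/4 * P tensor P) = 0 for any traceless Pauli P.
So <Z_A Z_B>_rho = w * (-1) + (1 - w) * 0
= 0.73 * (-1)
= -0.7300

-0.7300


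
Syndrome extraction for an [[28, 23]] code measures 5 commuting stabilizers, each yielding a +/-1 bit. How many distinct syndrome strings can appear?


Each stabilizer generator gives a binary (+1 or -1) measurement outcome.
With 5 independent generators:
Total syndromes = 2^5
= 32

32


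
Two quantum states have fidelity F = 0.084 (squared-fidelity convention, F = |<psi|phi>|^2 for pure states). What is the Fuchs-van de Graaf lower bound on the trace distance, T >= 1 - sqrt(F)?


Fuchs-van de Graaf (squared-fidelity convention): 1 - sqrt(F) <= T <= sqrt(1 - F).
Lower bound: T >= 1 - sqrt(F)
sqrt(F) = sqrt(0.084) = 0.2898
T >= 1 - 0.2898
T >= 0.7102

0.7102


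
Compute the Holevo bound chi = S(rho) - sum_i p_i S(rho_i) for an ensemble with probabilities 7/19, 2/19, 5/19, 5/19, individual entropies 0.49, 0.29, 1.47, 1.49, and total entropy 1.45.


chi = S(rho) - sum_i p_i * S(rho_i)
Weighted entropy = 7/19 * 0.49 + 2/19 * 0.29 + 5/19 * 1.47 + 5/19 * 1.49
= 0.9900
chi = 1.45 - 0.9900
= 0.4600

0.4600


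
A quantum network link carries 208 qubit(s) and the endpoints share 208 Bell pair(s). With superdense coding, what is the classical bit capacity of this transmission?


Superdense coding allows 2 classical bits per shared entangled pair.
208 pair(s) -> 2 * 208 = 416 classical bits

416


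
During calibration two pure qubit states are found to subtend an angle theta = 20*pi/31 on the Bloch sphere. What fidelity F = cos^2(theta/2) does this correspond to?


For states separated by angle theta on Bloch sphere:
F = cos^2(theta/2)
theta = 20*pi/31 = 2.0268
theta/2 = 1.0134
cos(theta/2) = 0.5290
F = 0.2798

0.2798


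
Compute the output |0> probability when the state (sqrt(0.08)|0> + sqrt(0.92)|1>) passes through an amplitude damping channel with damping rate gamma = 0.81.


For amplitude damping with parameter gamma on state sqrt(a)|0> + sqrt(b)|1>:
alpha^2 = 0.08, beta^2 = 0.92
P(|0>) = alpha^2 + gamma * beta^2
= 0.08 + 0.81 * 0.92
= 0.08 + 0.7452
= 0.8252

0.8252


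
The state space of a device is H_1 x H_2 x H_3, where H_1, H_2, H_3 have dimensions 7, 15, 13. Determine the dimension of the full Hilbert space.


dim(H_1 x H_2 x H_3) = 7 * 15 * 13
= 105 * 13
= 1365

1365


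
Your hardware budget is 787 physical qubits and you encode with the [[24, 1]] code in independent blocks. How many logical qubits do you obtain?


Each code block uses 24 physical qubits for 1 logical qubit(s).
Number of complete blocks = floor(787 / 24) = 32
Logical qubits = 32 * 1
= 32

32


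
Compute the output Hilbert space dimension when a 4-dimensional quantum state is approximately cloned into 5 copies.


Output space = H^(tensor 5) where dim(H) = 4
dim = 4^5
= 16 (after 2 factors)
= 64 (after 3 factors)
= 256 (after 4 factors)
= 1024 (after 5 factors)
= 1024

1024


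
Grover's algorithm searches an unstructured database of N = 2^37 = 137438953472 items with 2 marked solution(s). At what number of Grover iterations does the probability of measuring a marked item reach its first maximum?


After j Grover iterations the success probability is P(j) = sin^2((2j+1)*theta), where sin(theta) = sqrt(k/N).
N = 2^37 = 137438953472, k = 2
sin(theta) = sqrt(k/N) = 3.814697266e-06
theta = arcsin(sqrt(k/N)) = 3.814697266e-06 rad
P(j) reaches its first maximum when (2j+1)*theta is as close as possible to pi/2, i.e. j = round(pi/(4*theta) - 1/2).
pi/(4*theta) - 1/2 = 205886.9161
(For comparison, the common estimate pi/4 * sqrt(N/k) = 205887.4161; the exact maximiser is used here.)
Optimal iterations = 205887

205887


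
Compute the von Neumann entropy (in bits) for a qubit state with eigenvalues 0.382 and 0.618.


S = -p*log2(p) - (1-p)*log2(1-p)
p = 0.3820, 1-p = 0.6180
= -0.3820 * log2(0.3820) - 0.6180 * log2(0.6180)
= -(-0.5304) - (-0.4291)
= 0.9594

0.9594


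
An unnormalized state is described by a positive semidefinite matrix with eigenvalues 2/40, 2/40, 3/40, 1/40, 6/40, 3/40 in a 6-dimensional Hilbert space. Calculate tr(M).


tr(M) = sum of eigenvalues
= 2/40 + 2/40 + 3/40 + 1/40 + 6/40 + 3/40
= 17/40
= 0.4250

0.4250


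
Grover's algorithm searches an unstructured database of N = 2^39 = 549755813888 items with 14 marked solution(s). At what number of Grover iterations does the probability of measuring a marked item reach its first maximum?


After j Grover iterations the success probability is P(j) = sin^2((2j+1)*theta), where sin(theta) = sqrt(k/N).
N = 2^39 = 549755813888, k = 14
sin(theta) = sqrt(k/N) = 5.046370146e-06
theta = arcsin(sqrt(k/N)) = 5.046370146e-06 rad
P(j) reaches its first maximum when (2j+1)*theta is as close as possible to pi/2, i.e. j = round(pi/(4*theta) - 1/2).
pi/(4*theta) - 1/2 = 155635.7575
(For comparison, the common estimate pi/4 * sqrt(N/k) = 155636.2575; the exact maximiser is used here.)
Optimal iterations = 155636

155636


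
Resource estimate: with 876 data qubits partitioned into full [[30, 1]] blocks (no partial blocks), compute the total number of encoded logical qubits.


Each code block uses 30 physical qubits for 1 logical qubit(s).
Number of complete blocks = floor(876 / 30) = 29
Logical qubits = 29 * 1
= 29

29


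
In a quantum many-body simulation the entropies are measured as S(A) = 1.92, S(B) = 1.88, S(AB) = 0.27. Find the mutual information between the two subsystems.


I(A:B) = S(A) + S(B) - S(AB)
= 1.92 + 1.88 - 0.27
= 3.5300

3.5300


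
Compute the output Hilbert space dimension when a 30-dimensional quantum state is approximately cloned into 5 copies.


Output space = H^(tensor 5) where dim(H) = 30
dim = 30^5
= 900 (after 2 factors)
= 27000 (after 3 factors)
= 810000 (after 4 factors)
= 24300000 (after 5 factors)
= 24300000

24300000


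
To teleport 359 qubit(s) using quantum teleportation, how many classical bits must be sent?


Quantum teleportation requires 2 classical bits per qubit teleported.
359 qubit(s) -> 2 * 359 = 718 classical bits

718


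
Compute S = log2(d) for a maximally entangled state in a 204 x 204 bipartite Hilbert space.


For a maximally entangled state in d x d:
S = log2(d) = log2(204)
= 7.6724

7.6724


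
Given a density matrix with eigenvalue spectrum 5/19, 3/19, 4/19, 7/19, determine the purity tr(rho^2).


tr(rho^2) = sum of eigenvalues squared
= (5/19)^2 + (3/19)^2 + (4/19)^2 + (7/19)^2
= (25 + 9 + 16 + 49) / 361
= 99/361
= 0.2742

0.2742


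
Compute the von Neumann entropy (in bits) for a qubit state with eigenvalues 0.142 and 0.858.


S = -p*log2(p) - (1-p)*log2(1-p)
p = 0.1420, 1-p = 0.8580
= -0.1420 * log2(0.1420) - 0.8580 * log2(0.8580)
= -(-0.3999) - (-0.1896)
= 0.5895

0.5895


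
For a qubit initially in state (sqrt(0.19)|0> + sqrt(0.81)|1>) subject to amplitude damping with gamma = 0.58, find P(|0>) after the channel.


For amplitude damping with parameter gamma on state sqrt(a)|0> + sqrt(b)|1>:
alpha^2 = 0.19, beta^2 = 0.81
P(|0>) = alpha^2 + gamma * beta^2
= 0.19 + 0.58 * 0.81
= 0.19 + 0.4698
= 0.6598

0.6598


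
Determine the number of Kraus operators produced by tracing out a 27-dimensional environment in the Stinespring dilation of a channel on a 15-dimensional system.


Tracing out the environment in an orthonormal basis {|i>_E} gives Kraus operators K_i = <i|_E U |0>_E.
Number of Kraus operators = dim(H_env) = d_env
= 27

27


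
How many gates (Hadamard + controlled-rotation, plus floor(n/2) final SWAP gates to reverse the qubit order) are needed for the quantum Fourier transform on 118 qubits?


Hadamard gates: 118
Controlled rotations: n*(n-1)/2 = 118*117/2 = 6903
SWAP gates: floor(n/2) = floor(118/2) = 59
Total = 118 + 6903 + 59
= 7080

7080


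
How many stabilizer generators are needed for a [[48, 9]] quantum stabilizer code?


For an [[n,k]] stabilizer code:
Number of stabilizer generators = n - k
= 48 - 9
= 39

39


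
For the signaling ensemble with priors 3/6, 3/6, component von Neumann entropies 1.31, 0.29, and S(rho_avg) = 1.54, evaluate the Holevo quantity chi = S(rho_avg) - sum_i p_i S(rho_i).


chi = S(rho) - sum_i p_i * S(rho_i)
Weighted entropy = 3/6 * 1.31 + 3/6 * 0.29
= 0.8000
chi = 1.54 - 0.8000
= 0.7400

0.7400


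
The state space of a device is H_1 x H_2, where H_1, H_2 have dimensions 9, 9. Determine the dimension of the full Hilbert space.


dim(H_1 x H_2) = 9 * 9
= 81

81


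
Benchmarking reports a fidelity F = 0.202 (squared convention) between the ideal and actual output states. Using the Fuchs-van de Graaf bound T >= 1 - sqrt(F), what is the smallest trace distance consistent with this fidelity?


Fuchs-van de Graaf (squared-fidelity convention): 1 - sqrt(F) <= T <= sqrt(1 - F).
Lower bound: T >= 1 - sqrt(F)
sqrt(F) = sqrt(0.202) = 0.4494
T >= 1 - 0.4494
T >= 0.5506

0.5506


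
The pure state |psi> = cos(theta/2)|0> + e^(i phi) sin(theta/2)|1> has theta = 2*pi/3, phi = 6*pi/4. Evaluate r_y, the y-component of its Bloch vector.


theta = 2.0944, phi = 4.7124
r_y = sin(theta)*sin(phi) = 0.8660 * -1.0000
r_y = -0.8660

-0.8660


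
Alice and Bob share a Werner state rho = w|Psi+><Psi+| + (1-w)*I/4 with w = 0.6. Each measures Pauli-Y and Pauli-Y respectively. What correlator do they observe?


|Psi+> = (|01> + |10>)/sqrt(2)
For the pure Bell state, <Y_A Y_B> = +1 (Bell-state Pauli correlator).
The maximally-mixed part I/4 has tr(I/4 * P tensor P) = 0 for any traceless Pauli P.
So <Y_A Y_B>_rho = w * (+1) + (1 - w) * 0
= 0.6 * (+1)
= 0.6000

0.6000


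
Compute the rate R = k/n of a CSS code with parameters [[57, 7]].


Code rate R = k/n
= 7/57
= 0.1228

0.1228


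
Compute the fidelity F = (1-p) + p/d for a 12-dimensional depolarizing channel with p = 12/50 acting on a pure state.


F = (1-p) + p/d
= (1 - 0.2400) + 0.2400/12
= 0.7600 + 0.0200
= 0.7800

0.7800


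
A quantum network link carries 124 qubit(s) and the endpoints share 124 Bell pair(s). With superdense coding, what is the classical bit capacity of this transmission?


Superdense coding allows 2 classical bits per shared entangled pair.
124 pair(s) -> 2 * 124 = 248 classical bits

248


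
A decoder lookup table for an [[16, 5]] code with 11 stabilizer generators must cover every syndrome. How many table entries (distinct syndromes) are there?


Each stabilizer generator gives a binary (+1 or -1) measurement outcome.
With 11 independent generators:
Total syndromes = 2^11
= 2048

2048


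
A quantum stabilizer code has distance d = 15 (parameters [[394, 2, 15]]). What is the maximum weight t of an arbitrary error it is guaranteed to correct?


Code parameters: [[394, 2, 15]], distance d = 15.
Number of correctable errors = floor((d-1)/2)
= floor((15 - 1)/2)
= floor(14/2)
= 7

7


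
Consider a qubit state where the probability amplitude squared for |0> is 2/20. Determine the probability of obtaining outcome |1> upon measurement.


|alpha|^2 = 2/20 = 0.1000
|beta|^2 = 1 - 2/20 = 18/20 = 0.9000
P(|1>) = |beta|^2 = 0.9000

0.9000


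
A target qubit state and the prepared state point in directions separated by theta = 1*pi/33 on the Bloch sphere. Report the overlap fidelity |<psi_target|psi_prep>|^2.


For states separated by angle theta on Bloch sphere:
F = cos^2(theta/2)
theta = 1*pi/33 = 0.0952
theta/2 = 0.0476
cos(theta/2) = 0.9989
F = 0.9977

0.9977


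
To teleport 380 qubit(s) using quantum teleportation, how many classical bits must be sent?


Quantum teleportation requires 2 classical bits per qubit teleported.
380 qubit(s) -> 2 * 380 = 760 classical bits

760


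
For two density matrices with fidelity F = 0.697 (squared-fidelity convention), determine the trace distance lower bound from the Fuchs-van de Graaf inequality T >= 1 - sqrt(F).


Fuchs-van de Graaf (squared-fidelity convention): 1 - sqrt(F) <= T <= sqrt(1 - F).
Lower bound: T >= 1 - sqrt(F)
sqrt(F) = sqrt(0.697) = 0.8349
T >= 1 - 0.8349
T >= 0.1651

0.1651


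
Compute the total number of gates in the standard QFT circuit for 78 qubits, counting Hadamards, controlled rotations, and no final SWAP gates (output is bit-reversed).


Hadamard gates: 78
Controlled rotations: n*(n-1)/2 = 78*77/2 = 3003
SWAP gates: 0 (omitted)
Total = 78 + 3003
= 3081

3081


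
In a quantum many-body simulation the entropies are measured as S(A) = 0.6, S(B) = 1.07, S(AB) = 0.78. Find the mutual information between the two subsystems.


I(A:B) = S(A) + S(B) - S(AB)
= 0.6 + 1.07 - 0.78
= 0.8900

0.8900


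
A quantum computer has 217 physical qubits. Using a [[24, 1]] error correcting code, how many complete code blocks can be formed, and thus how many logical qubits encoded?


Each code block uses 24 physical qubits for 1 logical qubit(s).
Number of complete blocks = floor(217 / 24) = 9
Logical qubits = 9 * 1
= 9

9


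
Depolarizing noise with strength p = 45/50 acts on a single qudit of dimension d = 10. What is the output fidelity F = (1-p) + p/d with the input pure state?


F = (1-p) + p/d
= (1 - 0.9000) + 0.9000/10
= 0.1000 + 0.0900
= 0.1900

0.1900


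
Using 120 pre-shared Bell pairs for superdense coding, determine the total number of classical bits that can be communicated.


Superdense coding allows 2 classical bits per shared entangled pair.
120 pair(s) -> 2 * 120 = 240 classical bits

240


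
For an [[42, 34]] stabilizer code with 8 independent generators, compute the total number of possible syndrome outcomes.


Each stabilizer generator gives a binary (+1 or -1) measurement outcome.
With 8 independent generators:
Total syndromes = 2^8
= 256

256


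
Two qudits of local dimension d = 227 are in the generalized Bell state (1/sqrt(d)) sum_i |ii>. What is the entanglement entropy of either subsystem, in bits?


For a maximally entangled state in d x d:
S = log2(d) = log2(227)
= 7.8265

7.8265


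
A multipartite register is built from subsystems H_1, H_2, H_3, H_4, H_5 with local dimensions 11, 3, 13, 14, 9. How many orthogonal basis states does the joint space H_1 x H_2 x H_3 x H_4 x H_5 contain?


dim(H_1 x H_2 x H_3 x H_4 x H_5) = 11 * 3 * 13 * 14 * 9
= 33 * 13 * 14 * 9
= 429 * 14 * 9
= 6006 * 9
= 54054

54054


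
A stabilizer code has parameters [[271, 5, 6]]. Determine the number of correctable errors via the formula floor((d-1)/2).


Code parameters: [[271, 5, 6]], distance d = 6.
Number of correctable errors = floor((d-1)/2)
= floor((6 - 1)/2)
= floor(5/2)
= 2

2


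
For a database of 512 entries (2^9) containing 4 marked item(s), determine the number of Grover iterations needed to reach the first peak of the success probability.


After j Grover iterations the success probability is P(j) = sin^2((2j+1)*theta), where sin(theta) = sqrt(k/N).
N = 2^9 = 512, k = 4
sin(theta) = sqrt(k/N) = 0.08838834765
theta = arcsin(sqrt(k/N)) = 0.08850384314 rad
P(j) reaches its first maximum when (2j+1)*theta is as close as possible to pi/2, i.e. j = round(pi/(4*theta) - 1/2).
pi/(4*theta) - 1/2 = 8.3742
(For comparison, the common estimate pi/4 * sqrt(N/k) = 8.8858; the exact maximiser is used here.)
Optimal iterations = 8

8


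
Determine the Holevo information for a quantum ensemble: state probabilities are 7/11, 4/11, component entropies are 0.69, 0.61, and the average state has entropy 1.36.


chi = S(rho) - sum_i p_i * S(rho_i)
Weighted entropy = 7/11 * 0.69 + 4/11 * 0.61
= 0.6609
chi = 1.36 - 0.6609
= 0.6991

0.6991


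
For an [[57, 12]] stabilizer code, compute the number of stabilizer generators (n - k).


For an [[n,k]] stabilizer code:
Number of stabilizer generators = n - k
= 57 - 12
= 45

45


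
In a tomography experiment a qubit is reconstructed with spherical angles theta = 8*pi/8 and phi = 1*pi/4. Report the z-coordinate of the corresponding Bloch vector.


theta = 3.1416, phi = 0.7854
r_z = cos(theta) = -1.0000

-1.0000


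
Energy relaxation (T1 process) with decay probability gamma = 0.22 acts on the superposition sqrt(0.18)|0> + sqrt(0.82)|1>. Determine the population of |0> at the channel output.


For amplitude damping with parameter gamma on state sqrt(a)|0> + sqrt(b)|1>:
alpha^2 = 0.18, beta^2 = 0.82
P(|0>) = alpha^2 + gamma * beta^2
= 0.18 + 0.22 * 0.82
= 0.18 + 0.1804
= 0.3604

0.3604


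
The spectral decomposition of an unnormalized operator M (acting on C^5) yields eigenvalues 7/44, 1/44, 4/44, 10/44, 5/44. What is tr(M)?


tr(M) = sum of eigenvalues
= 7/44 + 1/44 + 4/44 + 10/44 + 5/44
= 27/44
= 0.6136

0.6136


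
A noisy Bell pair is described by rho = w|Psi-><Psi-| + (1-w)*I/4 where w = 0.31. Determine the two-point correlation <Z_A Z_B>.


|Psi-> = (|01> - |10>)/sqrt(2)
For the pure Bell state, <Z_A Z_B> = -1 (Bell-state Pauli correlator).
The maximally-mixed part I/4 has tr(I/4 * P tensor P) = 0 for any traceless Pauli P.
So <Z_A Z_B>_rho = w * (-1) + (1 - w) * 0
= 0.31 * (-1)
= -0.3100

-0.3100


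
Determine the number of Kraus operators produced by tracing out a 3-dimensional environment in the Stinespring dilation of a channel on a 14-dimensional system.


Tracing out the environment in an orthonormal basis {|i>_E} gives Kraus operators K_i = <i|_E U |0>_E.
Number of Kraus operators = dim(H_env) = d_env
= 3

3


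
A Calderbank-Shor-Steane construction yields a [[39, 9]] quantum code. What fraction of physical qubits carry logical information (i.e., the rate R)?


Code rate R = k/n
= 9/39
= 0.2308

0.2308


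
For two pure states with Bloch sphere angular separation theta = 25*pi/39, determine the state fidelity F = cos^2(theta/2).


For states separated by angle theta on Bloch sphere:
F = cos^2(theta/2)
theta = 25*pi/39 = 2.0138
theta/2 = 1.0069
cos(theta/2) = 0.5345
F = 0.2857

0.2857


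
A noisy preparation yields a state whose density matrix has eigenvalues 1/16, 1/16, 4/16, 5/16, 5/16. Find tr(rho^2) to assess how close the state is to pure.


tr(rho^2) = sum of eigenvalues squared
= (1/16)^2 + (1/16)^2 + (4/16)^2 + (5/16)^2 + (5/16)^2
= (1 + 1 + 16 + 25 + 25) / 256
= 68/256
= 0.2656

0.2656


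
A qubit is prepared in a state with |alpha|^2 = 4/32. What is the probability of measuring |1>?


|alpha|^2 = 4/32 = 0.1250
|beta|^2 = 1 - 4/32 = 28/32 = 0.8750
P(|1>) = |beta|^2 = 0.8750

0.8750


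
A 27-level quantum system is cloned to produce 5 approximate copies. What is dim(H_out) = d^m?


Output space = H^(tensor 5) where dim(H) = 27
dim = 27^5
= 729 (after 2 factors)
= 19683 (after 3 factors)
= 531441 (after 4 factors)
= 14348907 (after 5 factors)
= 14348907

14348907


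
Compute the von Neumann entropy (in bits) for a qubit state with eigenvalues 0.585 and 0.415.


S = -p*log2(p) - (1-p)*log2(1-p)
p = 0.5850, 1-p = 0.4150
= -0.5850 * log2(0.5850) - 0.4150 * log2(0.4150)
= -(-0.4525) - (-0.5266)
= 0.9791

0.9791


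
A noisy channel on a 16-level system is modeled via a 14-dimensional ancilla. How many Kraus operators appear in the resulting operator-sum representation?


Tracing out the environment in an orthonormal basis {|i>_E} gives Kraus operators K_i = <i|_E U |0>_E.
Number of Kraus operators = dim(H_env) = d_env
= 14

14


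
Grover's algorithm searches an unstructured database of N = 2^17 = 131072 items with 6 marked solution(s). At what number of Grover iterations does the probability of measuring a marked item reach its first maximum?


After j Grover iterations the success probability is P(j) = sin^2((2j+1)*theta), where sin(theta) = sqrt(k/N).
N = 2^17 = 131072, k = 6
sin(theta) = sqrt(k/N) = 0.006765823467
theta = arcsin(sqrt(k/N)) = 0.006765875087 rad
P(j) reaches its first maximum when (2j+1)*theta is as close as possible to pi/2, i.e. j = round(pi/(4*theta) - 1/2).
pi/(4*theta) - 1/2 = 115.5823
(For comparison, the common estimate pi/4 * sqrt(N/k) = 116.0832; the exact maximiser is used here.)
Optimal iterations = 116

116


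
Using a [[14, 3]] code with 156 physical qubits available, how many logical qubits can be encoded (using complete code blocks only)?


Each code block uses 14 physical qubits for 3 logical qubit(s).
Number of complete blocks = floor(156 / 14) = 11
Logical qubits = 11 * 3
= 33

33


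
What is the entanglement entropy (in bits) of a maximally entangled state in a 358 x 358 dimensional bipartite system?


For a maximally entangled state in d x d:
S = log2(d) = log2(358)
= 8.4838

8.4838


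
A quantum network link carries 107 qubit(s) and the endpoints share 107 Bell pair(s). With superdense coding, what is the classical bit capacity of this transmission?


Superdense coding allows 2 classical bits per shared entangled pair.
107 pair(s) -> 2 * 107 = 214 classical bits

214


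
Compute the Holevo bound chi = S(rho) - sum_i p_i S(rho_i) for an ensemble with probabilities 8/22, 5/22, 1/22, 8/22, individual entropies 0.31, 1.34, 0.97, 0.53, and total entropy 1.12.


chi = S(rho) - sum_i p_i * S(rho_i)
Weighted entropy = 8/22 * 0.31 + 5/22 * 1.34 + 1/22 * 0.97 + 8/22 * 0.53
= 0.6541
chi = 1.12 - 0.6541
= 0.4659

0.4659


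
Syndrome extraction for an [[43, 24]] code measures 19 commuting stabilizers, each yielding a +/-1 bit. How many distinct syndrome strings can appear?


Each stabilizer generator gives a binary (+1 or -1) measurement outcome.
With 19 independent generators:
Total syndromes = 2^19
= 524288

524288


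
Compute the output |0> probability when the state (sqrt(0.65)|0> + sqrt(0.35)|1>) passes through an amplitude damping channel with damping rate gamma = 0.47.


For amplitude damping with parameter gamma on state sqrt(a)|0> + sqrt(b)|1>:
alpha^2 = 0.65, beta^2 = 0.35
P(|0>) = alpha^2 + gamma * beta^2
= 0.65 + 0.47 * 0.35
= 0.65 + 0.1645
= 0.8145

0.8145


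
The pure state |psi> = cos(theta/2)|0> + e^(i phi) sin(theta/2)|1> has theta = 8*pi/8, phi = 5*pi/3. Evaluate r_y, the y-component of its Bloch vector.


theta = 3.1416, phi = 5.2360
r_y = sin(theta)*sin(phi) = 0.0000 * -0.8660
r_y = 0.0000

0.0000


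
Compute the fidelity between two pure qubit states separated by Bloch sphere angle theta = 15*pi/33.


For states separated by angle theta on Bloch sphere:
F = cos^2(theta/2)
theta = 15*pi/33 = 1.4280
theta/2 = 0.7140
cos(theta/2) = 0.7557
F = 0.5712

0.5712


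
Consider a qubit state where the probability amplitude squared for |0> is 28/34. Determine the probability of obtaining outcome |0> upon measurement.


|alpha|^2 = 28/34 = 0.8235
|beta|^2 = 1 - 28/34 = 6/34 = 0.1765
P(|0>) = |alpha|^2 = 0.8235

0.8235


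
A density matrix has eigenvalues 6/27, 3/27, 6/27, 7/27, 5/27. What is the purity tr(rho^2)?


tr(rho^2) = sum of eigenvalues squared
= (6/27)^2 + (3/27)^2 + (6/27)^2 + (7/27)^2 + (5/27)^2
= (36 + 9 + 36 + 49 + 25) / 729
= 155/729
= 0.2126

0.2126


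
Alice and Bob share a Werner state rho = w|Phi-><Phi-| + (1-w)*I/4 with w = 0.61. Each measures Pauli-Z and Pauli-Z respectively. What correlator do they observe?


|Phi-> = (|00> - |11>)/sqrt(2)
For the pure Bell state, <Z_A Z_B> = +1 (Bell-state Pauli correlator).
The maximally-mixed part I/4 has tr(I/4 * P tensor P) = 0 for any traceless Pauli P.
So <Z_A Z_B>_rho = w * (+1) + (1 - w) * 0
= 0.61 * (+1)
= 0.6100

0.6100


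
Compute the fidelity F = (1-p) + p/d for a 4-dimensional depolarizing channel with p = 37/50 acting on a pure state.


F = (1-p) + p/d
= (1 - 0.7400) + 0.7400/4
= 0.2600 + 0.1850
= 0.4450

0.4450


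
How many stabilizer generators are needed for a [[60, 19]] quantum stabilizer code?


For an [[n,k]] stabilizer code:
Number of stabilizer generators = n - k
= 60 - 19
= 41

41


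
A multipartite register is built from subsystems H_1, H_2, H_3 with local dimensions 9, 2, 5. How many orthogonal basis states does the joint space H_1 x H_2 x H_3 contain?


dim(H_1 x H_2 x H_3) = 9 * 2 * 5
= 18 * 5
= 90

90


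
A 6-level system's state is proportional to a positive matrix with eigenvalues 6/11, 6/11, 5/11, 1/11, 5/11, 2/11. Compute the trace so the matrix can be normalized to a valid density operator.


tr(M) = sum of eigenvalues
= 6/11 + 6/11 + 5/11 + 1/11 + 5/11 + 2/11
= 25/11
= 2.2727

2.2727


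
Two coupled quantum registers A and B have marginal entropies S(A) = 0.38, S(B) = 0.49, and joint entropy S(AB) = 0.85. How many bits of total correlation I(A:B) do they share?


I(A:B) = S(A) + S(B) - S(AB)
= 0.38 + 0.49 - 0.85
= 0.0200

0.0200


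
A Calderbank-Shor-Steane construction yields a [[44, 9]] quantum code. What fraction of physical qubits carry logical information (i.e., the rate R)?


Code rate R = k/n
= 9/44
= 0.2045

0.2045


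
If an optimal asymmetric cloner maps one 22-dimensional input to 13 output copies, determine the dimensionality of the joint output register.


Output space = H^(tensor 13) where dim(H) = 22
dim = 22^13
= 484 (after 2 factors)
= 10648 (after 3 factors)
= 234256 (after 4 factors)
= 5153632 (after 5 factors)
= 113379904 (after 6 factors)
= 2494357888 (after 7 factors)
= 54875873536 (after 8 factors)
= 1207269217792 (after 9 factors)
= 26559922791424 (after 10 factors)
= 584318301411328 (after 11 factors)
= 12855002631049216 (after 12 factors)
= 282810057883082752 (after 13 factors)
= 282810057883082752

282810057883082752


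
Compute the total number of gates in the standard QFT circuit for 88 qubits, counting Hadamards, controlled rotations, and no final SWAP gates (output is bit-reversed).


Hadamard gates: 88
Controlled rotations: n*(n-1)/2 = 88*87/2 = 3828
SWAP gates: 0 (omitted)
Total = 88 + 3828
= 3916

3916


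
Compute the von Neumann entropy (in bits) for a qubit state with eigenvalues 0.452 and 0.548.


S = -p*log2(p) - (1-p)*log2(1-p)
p = 0.4520, 1-p = 0.5480
= -0.4520 * log2(0.4520) - 0.5480 * log2(0.5480)
= -(-0.5178) - (-0.4755)
= 0.9933

0.9933


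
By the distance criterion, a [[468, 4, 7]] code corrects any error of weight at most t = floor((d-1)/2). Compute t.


Code parameters: [[468, 4, 7]], distance d = 7.
Number of correctable errors = floor((d-1)/2)
= floor((7 - 1)/2)
= floor(6/2)
= 3

3


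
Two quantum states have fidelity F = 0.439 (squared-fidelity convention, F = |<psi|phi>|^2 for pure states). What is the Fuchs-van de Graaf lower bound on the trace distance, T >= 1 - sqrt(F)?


Fuchs-van de Graaf (squared-fidelity convention): 1 - sqrt(F) <= T <= sqrt(1 - F).
Lower bound: T >= 1 - sqrt(F)
sqrt(F) = sqrt(0.439) = 0.6626
T >= 1 - 0.6626
T >= 0.3374

0.3374


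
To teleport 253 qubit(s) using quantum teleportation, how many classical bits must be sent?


Quantum teleportation requires 2 classical bits per qubit teleported.
253 qubit(s) -> 2 * 253 = 506 classical bits

506


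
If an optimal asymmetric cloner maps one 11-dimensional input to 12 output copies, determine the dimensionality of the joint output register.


Output space = H^(tensor 12) where dim(H) = 11
dim = 11^12
= 121 (after 2 factors)
= 1331 (after 3 factors)
= 14641 (after 4 factors)
= 161051 (after 5 factors)
= 1771561 (after 6 factors)
= 19487171 (after 7 factors)
= 214358881 (after 8 factors)
= 2357947691 (after 9 factors)
= 25937424601 (after 10 factors)
= 285311670611 (after 11 factors)
= 3138428376721 (after 12 factors)
= 3138428376721

3138428376721


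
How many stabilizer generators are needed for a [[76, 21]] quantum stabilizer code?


For an [[n,k]] stabilizer code:
Number of stabilizer generators = n - k
= 76 - 21
= 55

55


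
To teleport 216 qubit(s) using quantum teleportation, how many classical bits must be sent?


Quantum teleportation requires 2 classical bits per qubit teleported.
216 qubit(s) -> 2 * 216 = 432 classical bits

432


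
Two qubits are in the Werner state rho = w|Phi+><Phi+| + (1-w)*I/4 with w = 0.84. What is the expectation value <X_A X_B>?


|Phi+> = (|00> + |11>)/sqrt(2)
For the pure Bell state, <X_A X_B> = +1 (Bell-state Pauli correlator).
The maximally-mixed part I/4 has tr(I/4 * P tensor P) = 0 for any traceless Pauli P.
So <X_A X_B>_rho = w * (+1) + (1 - w) * 0
= 0.84 * (+1)
= 0.8400

0.8400


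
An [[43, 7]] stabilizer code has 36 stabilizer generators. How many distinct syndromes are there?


Each stabilizer generator gives a binary (+1 or -1) measurement outcome.
With 36 independent generators:
Total syndromes = 2^36
= 68719476736

68719476736


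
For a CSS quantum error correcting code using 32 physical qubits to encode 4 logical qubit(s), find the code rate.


Code rate R = k/n
= 4/32
= 0.1250

0.1250


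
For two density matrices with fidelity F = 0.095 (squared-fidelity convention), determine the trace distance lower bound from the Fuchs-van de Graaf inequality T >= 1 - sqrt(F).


Fuchs-van de Graaf (squared-fidelity convention): 1 - sqrt(F) <= T <= sqrt(1 - F).
Lower bound: T >= 1 - sqrt(F)
sqrt(F) = sqrt(0.095) = 0.3082
T >= 1 - 0.3082
T >= 0.6918

0.6918


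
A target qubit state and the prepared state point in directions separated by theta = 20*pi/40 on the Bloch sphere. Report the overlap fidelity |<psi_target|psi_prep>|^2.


For states separated by angle theta on Bloch sphere:
F = cos^2(theta/2)
theta = 20*pi/40 = 1.5708
theta/2 = 0.7854
cos(theta/2) = 0.7071
F = 0.5000

0.5000


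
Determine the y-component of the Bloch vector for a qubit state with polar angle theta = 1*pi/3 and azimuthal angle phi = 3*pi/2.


theta = 1.0472, phi = 4.7124
r_y = sin(theta)*sin(phi) = 0.8660 * -1.0000
r_y = -0.8660

-0.8660


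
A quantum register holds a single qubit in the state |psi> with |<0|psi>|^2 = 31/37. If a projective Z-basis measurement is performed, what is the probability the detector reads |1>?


|alpha|^2 = 31/37 = 0.8378
|beta|^2 = 1 - 31/37 = 6/37 = 0.1622
P(|1>) = |beta|^2 = 0.1622

0.1622


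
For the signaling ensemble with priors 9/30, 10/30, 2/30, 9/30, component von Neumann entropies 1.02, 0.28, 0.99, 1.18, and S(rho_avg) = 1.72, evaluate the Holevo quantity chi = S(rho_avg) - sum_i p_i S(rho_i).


chi = S(rho) - sum_i p_i * S(rho_i)
Weighted entropy = 9/30 * 1.02 + 10/30 * 0.28 + 2/30 * 0.99 + 9/30 * 1.18
= 0.8193
chi = 1.72 - 0.8193
= 0.9007

0.9007


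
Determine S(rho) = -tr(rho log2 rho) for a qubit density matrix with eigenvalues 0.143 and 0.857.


S = -p*log2(p) - (1-p)*log2(1-p)
p = 0.1430, 1-p = 0.8570
= -0.1430 * log2(0.1430) - 0.8570 * log2(0.8570)
= -(-0.4012) - (-0.1908)
= 0.5920

0.5920


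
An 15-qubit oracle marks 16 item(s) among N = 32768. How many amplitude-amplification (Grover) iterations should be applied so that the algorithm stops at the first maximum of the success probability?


After j Grover iterations the success probability is P(j) = sin^2((2j+1)*theta), where sin(theta) = sqrt(k/N).
N = 2^15 = 32768, k = 16
sin(theta) = sqrt(k/N) = 0.02209708691
theta = arcsin(sqrt(k/N)) = 0.02209888557 rad
P(j) reaches its first maximum when (2j+1)*theta is as close as possible to pi/2, i.e. j = round(pi/(4*theta) - 1/2).
pi/(4*theta) - 1/2 = 35.0402
(For comparison, the common estimate pi/4 * sqrt(N/k) = 35.5431; the exact maximiser is used here.)
Optimal iterations = 35

35


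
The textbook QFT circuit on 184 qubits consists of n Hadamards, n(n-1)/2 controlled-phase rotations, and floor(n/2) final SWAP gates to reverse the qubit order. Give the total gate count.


Hadamard gates: 184
Controlled rotations: n*(n-1)/2 = 184*183/2 = 16836
SWAP gates: floor(n/2) = floor(184/2) = 92
Total = 184 + 16836 + 92
= 17112

17112


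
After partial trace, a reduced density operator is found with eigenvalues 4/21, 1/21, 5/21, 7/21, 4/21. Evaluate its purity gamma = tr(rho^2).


tr(rho^2) = sum of eigenvalues squared
= (4/21)^2 + (1/21)^2 + (5/21)^2 + (7/21)^2 + (4/21)^2
= (16 + 1 + 25 + 49 + 16) / 441
= 107/441
= 0.2426

0.2426


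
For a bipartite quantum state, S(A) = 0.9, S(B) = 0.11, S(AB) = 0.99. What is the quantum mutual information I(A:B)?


I(A:B) = S(A) + S(B) - S(AB)
= 0.9 + 0.11 - 0.99
= 0.0200

0.0200


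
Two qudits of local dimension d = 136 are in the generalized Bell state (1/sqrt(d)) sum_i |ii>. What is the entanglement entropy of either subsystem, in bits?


For a maximally entangled state in d x d:
S = log2(d) = log2(136)
= 7.0875

7.0875


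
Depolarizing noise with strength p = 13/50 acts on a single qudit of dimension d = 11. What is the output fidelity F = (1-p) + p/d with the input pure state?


F = (1-p) + p/d
= (1 - 0.2600) + 0.2600/11
= 0.7400 + 0.0236
= 0.7636

0.7636


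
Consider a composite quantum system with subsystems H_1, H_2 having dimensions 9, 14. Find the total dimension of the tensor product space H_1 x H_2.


dim(H_1 x H_2) = 9 * 14
= 126

126


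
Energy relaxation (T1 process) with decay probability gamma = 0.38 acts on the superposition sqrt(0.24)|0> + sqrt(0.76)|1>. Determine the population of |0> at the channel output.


For amplitude damping with parameter gamma on state sqrt(a)|0> + sqrt(b)|1>:
alpha^2 = 0.24, beta^2 = 0.76
P(|0>) = alpha^2 + gamma * beta^2
= 0.24 + 0.38 * 0.76
= 0.24 + 0.2888
= 0.5288

0.5288


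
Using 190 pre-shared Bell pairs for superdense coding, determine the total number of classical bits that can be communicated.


Superdense coding allows 2 classical bits per shared entangled pair.
190 pair(s) -> 2 * 190 = 380 classical bits

380


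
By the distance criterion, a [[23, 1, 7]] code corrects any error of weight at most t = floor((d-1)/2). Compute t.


Code parameters: [[23, 1, 7]], distance d = 7.
Number of correctable errors = floor((d-1)/2)
= floor((7 - 1)/2)
= floor(6/2)
= 3

3


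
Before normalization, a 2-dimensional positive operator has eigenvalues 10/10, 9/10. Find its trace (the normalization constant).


tr(M) = sum of eigenvalues
= 10/10 + 9/10
= 19/10
= 1.9000

1.9000


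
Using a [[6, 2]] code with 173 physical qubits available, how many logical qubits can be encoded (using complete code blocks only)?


Each code block uses 6 physical qubits for 2 logical qubit(s).
Number of complete blocks = floor(173 / 6) = 28
Logical qubits = 28 * 2
= 56

56


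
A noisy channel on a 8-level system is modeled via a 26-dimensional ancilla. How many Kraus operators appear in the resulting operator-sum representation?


Tracing out the environment in an orthonormal basis {|i>_E} gives Kraus operators K_i = <i|_E U |0>_E.
Number of Kraus operators = dim(H_env) = d_env
= 26

26


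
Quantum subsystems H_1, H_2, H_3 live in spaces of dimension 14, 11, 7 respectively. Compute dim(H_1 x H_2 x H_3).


dim(H_1 x H_2 x H_3) = 14 * 11 * 7
= 154 * 7
= 1078

1078


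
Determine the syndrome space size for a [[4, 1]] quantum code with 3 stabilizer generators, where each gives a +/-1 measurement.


Each stabilizer generator gives a binary (+1 or -1) measurement outcome.
With 3 independent generators:
Total syndromes = 2^3
= 8

8


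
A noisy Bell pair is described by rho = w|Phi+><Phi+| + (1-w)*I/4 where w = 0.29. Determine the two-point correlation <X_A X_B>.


|Phi+> = (|00> + |11>)/sqrt(2)
For the pure Bell state, <X_A X_B> = +1 (Bell-state Pauli correlator).
The maximally-mixed part I/4 has tr(I/4 * P tensor P) = 0 for any traceless Pauli P.
So <X_A X_B>_rho = w * (+1) + (1 - w) * 0
= 0.29 * (+1)
= 0.2900

0.2900
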